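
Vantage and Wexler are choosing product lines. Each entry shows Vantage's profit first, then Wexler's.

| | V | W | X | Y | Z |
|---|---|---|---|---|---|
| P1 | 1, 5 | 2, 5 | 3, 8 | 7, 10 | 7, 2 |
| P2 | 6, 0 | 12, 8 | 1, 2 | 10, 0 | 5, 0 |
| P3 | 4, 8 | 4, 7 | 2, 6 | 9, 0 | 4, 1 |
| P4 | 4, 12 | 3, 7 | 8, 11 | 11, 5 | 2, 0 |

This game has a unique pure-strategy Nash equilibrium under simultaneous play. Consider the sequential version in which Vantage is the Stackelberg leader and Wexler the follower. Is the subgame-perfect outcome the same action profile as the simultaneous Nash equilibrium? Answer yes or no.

yes

Wexler best-responds to each possible Vantage move:
- P1: Wexler compares 5, 5, 8, 10, 2 and picks Y; Vantage would get 7.
- P2: Wexler compares 0, 8, 2, 0, 0 and picks W; Vantage would get 12.
- P3: Wexler compares 8, 7, 6, 0, 1 and picks V; Vantage would get 4.
- P4: Wexler compares 12, 7, 11, 5, 0 and picks V; Vantage would get 4.
Vantage's induced payoffs are 7, 12, 4, 4, so Vantage commits to P2. Subgame-perfect outcome: (P2, W) with payoffs (12, 8).
Under simultaneous play:
Vantage's best replies: V→P2; W→P2; X→P4; Y→P4; Z→P1.
Wexler's best replies: P1→Y; P2→W; P3→V; P4→V.
The unique mutual best reply is (P2, W), giving (12, 8).
Sequential outcome (P2, W) coincides with the Nash profile (P2, W).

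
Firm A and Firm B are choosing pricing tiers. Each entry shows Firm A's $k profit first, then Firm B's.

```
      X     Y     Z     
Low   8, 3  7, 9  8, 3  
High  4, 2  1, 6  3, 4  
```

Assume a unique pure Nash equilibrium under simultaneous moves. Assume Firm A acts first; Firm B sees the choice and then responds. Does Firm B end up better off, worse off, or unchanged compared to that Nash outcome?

Firm B best-responds to each possible Firm A move:
- Low: Firm B compares 3, 9, 3 and picks Y; Firm A would get 7.
- High: Firm B compares 2, 6, 4 and picks Y; Firm A would get 1.
Firm A's induced payoffs are 7, 1, so Firm A commits to Low. Subgame-perfect outcome: (Low, Y) with payoffs (7, 9).
For the simultaneous game, intersect best replies.
Firm A's best replies: X→Low; Y→Low; Z→Low.
Firm B's best replies: Low→Y; High→Y.
Only (Low, Y) has each player best-responding; Nash payoffs (7, 9).
Firm B earns 9 sequentially versus 9 at the Nash outcome: unchanged.

unchanged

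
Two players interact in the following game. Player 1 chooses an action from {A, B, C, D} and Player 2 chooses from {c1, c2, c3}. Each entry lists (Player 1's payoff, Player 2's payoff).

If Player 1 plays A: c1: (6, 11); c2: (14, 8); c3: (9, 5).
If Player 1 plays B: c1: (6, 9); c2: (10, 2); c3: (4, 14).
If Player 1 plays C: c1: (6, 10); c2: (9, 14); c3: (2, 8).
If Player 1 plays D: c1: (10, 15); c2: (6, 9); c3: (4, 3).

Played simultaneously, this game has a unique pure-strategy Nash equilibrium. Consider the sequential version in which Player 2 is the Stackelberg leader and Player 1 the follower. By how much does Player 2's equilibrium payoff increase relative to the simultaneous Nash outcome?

Backward induction with Player 2 moving first.
- c1: Player 1 compares 6, 6, 6, 10 and picks D; Player 2 would get 15.
- c2: Player 1 compares 14, 10, 9, 6 and picks A; Player 2 would get 8.
- c3: Player 1 compares 9, 4, 2, 4 and picks A; Player 2 would get 5.
Among 15, 8, 5, the best is 15 at c1. Subgame-perfect outcome: (D, c1) with payoffs (10, 15).
For the simultaneous game, intersect best replies.
Player 1's best replies: c1→D; c2→A; c3→A.
Player 2's best replies: A→c1; B→c3; C→c2; D→c1.
The unique mutual best reply is (D, c1), giving (10, 15).
Player 2's commitment gain: 15 − 15 = 0.

0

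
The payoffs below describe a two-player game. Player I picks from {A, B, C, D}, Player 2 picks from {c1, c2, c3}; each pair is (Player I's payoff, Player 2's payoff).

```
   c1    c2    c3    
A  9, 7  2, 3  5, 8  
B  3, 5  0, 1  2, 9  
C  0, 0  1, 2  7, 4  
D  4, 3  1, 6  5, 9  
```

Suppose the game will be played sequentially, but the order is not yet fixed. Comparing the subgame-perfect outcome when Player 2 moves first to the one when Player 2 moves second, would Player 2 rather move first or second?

first

If Player I leads: Player 2's best replies are A→c3, B→c3, C→c3, D→c3; Player I's induced payoffs 5, 2, 7, 5; outcome (C, c3), payoffs (7, 4).
If Player 2 leads: Player I's best replies are c1→A, c2→A, c3→C; Player 2's induced payoffs 7, 3, 4; outcome (A, c1), payoffs (9, 7).
Player 2 gets 7 moving first and 4 moving second, so Player 2 prefers to move first.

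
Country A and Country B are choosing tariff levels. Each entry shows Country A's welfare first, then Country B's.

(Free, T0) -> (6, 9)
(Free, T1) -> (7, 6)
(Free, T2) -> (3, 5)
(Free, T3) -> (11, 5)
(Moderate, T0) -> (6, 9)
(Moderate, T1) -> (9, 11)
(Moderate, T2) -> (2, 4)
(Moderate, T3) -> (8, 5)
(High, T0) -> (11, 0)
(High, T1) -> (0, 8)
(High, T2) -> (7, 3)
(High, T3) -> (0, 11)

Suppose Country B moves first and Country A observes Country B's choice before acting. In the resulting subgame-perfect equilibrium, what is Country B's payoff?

Backward induction with Country B moving first.
- T0 → Country A plays High (best of 6, 6, 11); Country B gets 0.
- T1 → Country A plays Moderate (best of 7, 9, 0); Country B gets 11.
- T2 → Country A plays High (best of 3, 2, 7); Country B gets 3.
- T3 → Country A plays Free (best of 11, 8, 0); Country B gets 5.
Among 0, 11, 3, 5, the best is 11 at T1. Subgame-perfect outcome: (Moderate, T1) with payoffs (9, 11).

11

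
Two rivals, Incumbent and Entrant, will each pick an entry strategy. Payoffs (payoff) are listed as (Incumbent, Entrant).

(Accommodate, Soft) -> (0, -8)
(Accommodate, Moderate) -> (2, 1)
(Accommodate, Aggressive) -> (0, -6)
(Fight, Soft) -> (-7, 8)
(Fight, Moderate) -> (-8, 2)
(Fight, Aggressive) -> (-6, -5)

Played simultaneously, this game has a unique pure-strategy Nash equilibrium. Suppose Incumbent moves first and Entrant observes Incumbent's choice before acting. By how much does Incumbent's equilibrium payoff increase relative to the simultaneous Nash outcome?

Entrant best-responds to each possible Incumbent move:
- Accommodate → Entrant plays Moderate (best of -8, 1, -6); Incumbent gets 2.
- Fight → Entrant plays Soft (best of 8, 2, -5); Incumbent gets -7.
Incumbent's induced payoffs are 2, -7, so Incumbent commits to Accommodate. Subgame-perfect outcome: (Accommodate, Moderate) with payoffs (2, 1).
For the simultaneous game, intersect best replies.
Incumbent's best replies: Soft→Accommodate; Moderate→Accommodate; Aggressive→Accommodate.
Entrant's best replies: Accommodate→Moderate; Fight→Soft.
Only (Accommodate, Moderate) has each player best-responding; Nash payoffs (2, 1).
Incumbent's commitment gain: 2 − 2 = 0.

0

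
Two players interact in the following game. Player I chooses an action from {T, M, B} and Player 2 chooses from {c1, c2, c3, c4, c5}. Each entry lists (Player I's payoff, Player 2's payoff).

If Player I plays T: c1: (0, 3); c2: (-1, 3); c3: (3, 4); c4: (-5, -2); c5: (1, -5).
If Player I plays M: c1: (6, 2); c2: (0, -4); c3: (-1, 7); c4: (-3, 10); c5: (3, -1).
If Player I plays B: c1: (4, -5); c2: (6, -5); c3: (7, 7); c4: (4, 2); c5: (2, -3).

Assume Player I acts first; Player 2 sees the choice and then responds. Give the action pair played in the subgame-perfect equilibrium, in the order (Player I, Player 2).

Solve by backward induction (Player I leads).
- T: Player 2 compares 3, 3, 4, -2, -5 and picks c3; Player I would get 3.
- M: Player 2 compares 2, -4, 7, 10, -1 and picks c4; Player I would get -3.
- B: Player 2 compares -5, -5, 7, 2, -3 and picks c3; Player I would get 7.
Among 3, -3, 7, the best is 7 at B. Subgame-perfect outcome: (B, c3) with payoffs (7, 7).

(B, c3)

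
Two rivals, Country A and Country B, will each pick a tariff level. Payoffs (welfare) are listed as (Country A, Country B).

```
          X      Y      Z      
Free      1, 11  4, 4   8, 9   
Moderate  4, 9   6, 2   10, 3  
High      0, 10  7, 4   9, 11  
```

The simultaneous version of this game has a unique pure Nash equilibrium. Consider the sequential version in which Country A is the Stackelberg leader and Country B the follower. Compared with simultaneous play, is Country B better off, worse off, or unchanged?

Backward induction with Country A moving first.
- Free: BR = X, leader payoff 1.
- Moderate: BR = X, leader payoff 4.
- High: BR = Z, leader payoff 9.
Country A's induced payoffs are 1, 4, 9, so Country A commits to High. Subgame-perfect outcome: (High, Z) with payoffs (9, 11).
Now find the simultaneous Nash equilibrium.
Country A's best replies: X→Moderate; Y→High; Z→Moderate.
Country B's best replies: Free→X; Moderate→X; High→Z.
Only (Moderate, X) has each player best-responding; Nash payoffs (4, 9).
Country B earns 11 sequentially versus 9 at the Nash outcome: better off.

better off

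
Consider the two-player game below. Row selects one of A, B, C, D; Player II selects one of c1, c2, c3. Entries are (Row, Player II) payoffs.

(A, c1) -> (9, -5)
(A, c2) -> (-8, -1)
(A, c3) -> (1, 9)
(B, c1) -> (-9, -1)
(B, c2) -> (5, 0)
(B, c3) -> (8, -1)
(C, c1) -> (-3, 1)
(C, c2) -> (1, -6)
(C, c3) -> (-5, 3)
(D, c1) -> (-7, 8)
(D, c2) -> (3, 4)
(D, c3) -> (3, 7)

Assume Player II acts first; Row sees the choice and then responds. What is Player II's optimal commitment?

Row best-responds to each possible Player II move:
- c1: Row compares 9, -9, -3, -7 and picks A; Player II would get -5.
- c2: Row compares -8, 5, 1, 3 and picks B; Player II would get 0.
- c3: Row compares 1, 8, -5, 3 and picks B; Player II would get -1.
Maximizing over -5, 0, -1, Player II chooses c2. Subgame-perfect outcome: (B, c2) with payoffs (5, 0).

c2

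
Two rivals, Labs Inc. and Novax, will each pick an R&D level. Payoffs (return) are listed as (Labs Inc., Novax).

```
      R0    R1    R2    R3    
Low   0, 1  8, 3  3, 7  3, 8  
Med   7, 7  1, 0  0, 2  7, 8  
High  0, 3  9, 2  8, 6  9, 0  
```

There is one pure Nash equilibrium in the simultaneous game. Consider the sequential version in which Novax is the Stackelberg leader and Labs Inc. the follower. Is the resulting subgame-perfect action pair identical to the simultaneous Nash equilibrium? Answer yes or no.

Work backward from Labs Inc.'s decision.
- R0 → Labs Inc. plays Med (best of 0, 7, 0); Novax gets 7.
- R1 → Labs Inc. plays High (best of 8, 1, 9); Novax gets 2.
- R2 → Labs Inc. plays High (best of 3, 0, 8); Novax gets 6.
- R3 → Labs Inc. plays High (best of 3, 7, 9); Novax gets 0.
Among 7, 2, 6, 0, the best is 7 at R0. Subgame-perfect outcome: (Med, R0) with payoffs (7, 7).
Now find the simultaneous Nash equilibrium.
Labs Inc.'s best replies: R0→Med; R1→High; R2→High; R3→High.
Novax's best replies: Low→R3; Med→R3; High→R2.
The unique mutual best reply is (High, R2), giving (8, 6).
Sequential outcome (Med, R0) differs from the Nash profile (High, R2).

no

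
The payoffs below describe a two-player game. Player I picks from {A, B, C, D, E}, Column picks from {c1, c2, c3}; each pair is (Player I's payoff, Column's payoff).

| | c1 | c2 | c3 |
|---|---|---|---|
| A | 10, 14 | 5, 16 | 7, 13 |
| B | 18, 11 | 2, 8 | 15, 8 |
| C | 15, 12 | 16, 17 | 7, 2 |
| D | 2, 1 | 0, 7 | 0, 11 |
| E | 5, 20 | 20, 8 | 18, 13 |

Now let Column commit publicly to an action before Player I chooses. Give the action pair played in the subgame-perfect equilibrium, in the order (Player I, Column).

(E, c3)

Player I best-responds to each possible Column move:
- c1: BR = B, leader payoff 11.
- c2: BR = E, leader payoff 8.
- c3: BR = E, leader payoff 13.
Column's induced payoffs are 11, 8, 13, so Column commits to c3. Subgame-perfect outcome: (E, c3) with payoffs (18, 13).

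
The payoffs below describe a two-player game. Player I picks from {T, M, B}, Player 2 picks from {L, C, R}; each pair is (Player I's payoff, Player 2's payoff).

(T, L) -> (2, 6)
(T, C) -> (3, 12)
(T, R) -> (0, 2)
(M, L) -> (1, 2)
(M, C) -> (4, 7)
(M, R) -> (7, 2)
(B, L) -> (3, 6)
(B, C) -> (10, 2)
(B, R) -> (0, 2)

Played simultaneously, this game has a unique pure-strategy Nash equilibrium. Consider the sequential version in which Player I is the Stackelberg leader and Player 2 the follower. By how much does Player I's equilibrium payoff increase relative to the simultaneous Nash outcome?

1

Backward induction with Player I moving first.
- T → Player 2 plays C (best of 6, 12, 2); Player I gets 3.
- M → Player 2 plays C (best of 2, 7, 2); Player I gets 4.
- B → Player 2 plays L (best of 6, 2, 2); Player I gets 3.
Player I's induced payoffs are 3, 4, 3, so Player I commits to M. Subgame-perfect outcome: (M, C) with payoffs (4, 7).
Now find the simultaneous Nash equilibrium.
Player I's best replies: L→B; C→B; R→M.
Player 2's best replies: T→C; M→C; B→L.
Only (B, L) has each player best-responding; Nash payoffs (3, 6).
Player I's commitment gain: 4 − 3 = 1.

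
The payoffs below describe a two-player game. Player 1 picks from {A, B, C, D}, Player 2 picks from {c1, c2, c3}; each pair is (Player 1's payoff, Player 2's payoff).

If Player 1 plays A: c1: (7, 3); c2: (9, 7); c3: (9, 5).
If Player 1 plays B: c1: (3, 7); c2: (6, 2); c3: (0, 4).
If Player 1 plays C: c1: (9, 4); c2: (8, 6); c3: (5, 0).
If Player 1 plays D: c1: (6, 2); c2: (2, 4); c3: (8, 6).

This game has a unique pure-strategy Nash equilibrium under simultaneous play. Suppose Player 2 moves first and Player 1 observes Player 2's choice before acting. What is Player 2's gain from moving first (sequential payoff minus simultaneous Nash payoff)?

Solve by backward induction (Player 2 leads).
- c1: BR = C, leader payoff 4.
- c2: BR = A, leader payoff 7.
- c3: BR = A, leader payoff 5.
Maximizing over 4, 7, 5, Player 2 chooses c2. Subgame-perfect outcome: (A, c2) with payoffs (9, 7).
Under simultaneous play:
Player 1's best replies: c1→C; c2→A; c3→A.
Player 2's best replies: A→c2; B→c1; C→c2; D→c3.
The unique mutual best reply is (A, c2), giving (9, 7).
Player 2's commitment gain: 7 − 7 = 0.

0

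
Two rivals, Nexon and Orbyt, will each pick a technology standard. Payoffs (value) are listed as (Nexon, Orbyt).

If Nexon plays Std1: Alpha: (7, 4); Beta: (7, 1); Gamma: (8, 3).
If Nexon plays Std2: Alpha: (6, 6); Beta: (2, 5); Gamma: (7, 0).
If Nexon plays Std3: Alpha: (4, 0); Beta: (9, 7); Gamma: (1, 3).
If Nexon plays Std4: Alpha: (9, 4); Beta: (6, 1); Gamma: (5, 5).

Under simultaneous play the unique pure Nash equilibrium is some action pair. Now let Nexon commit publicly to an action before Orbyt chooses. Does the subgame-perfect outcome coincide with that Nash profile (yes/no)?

yes

Work backward from Orbyt's decision.
- Std1: BR = Alpha, leader payoff 7.
- Std2: BR = Alpha, leader payoff 6.
- Std3: BR = Beta, leader payoff 9.
- Std4: BR = Gamma, leader payoff 5.
Among 7, 6, 9, 5, the best is 9 at Std3. Subgame-perfect outcome: (Std3, Beta) with payoffs (9, 7).
For the simultaneous game, intersect best replies.
Nexon's best replies: Alpha→Std4; Beta→Std3; Gamma→Std1.
Orbyt's best replies: Std1→Alpha; Std2→Alpha; Std3→Beta; Std4→Gamma.
Only (Std3, Beta) has each player best-responding; Nash payoffs (9, 7).
Sequential outcome (Std3, Beta) coincides with the Nash profile (Std3, Beta).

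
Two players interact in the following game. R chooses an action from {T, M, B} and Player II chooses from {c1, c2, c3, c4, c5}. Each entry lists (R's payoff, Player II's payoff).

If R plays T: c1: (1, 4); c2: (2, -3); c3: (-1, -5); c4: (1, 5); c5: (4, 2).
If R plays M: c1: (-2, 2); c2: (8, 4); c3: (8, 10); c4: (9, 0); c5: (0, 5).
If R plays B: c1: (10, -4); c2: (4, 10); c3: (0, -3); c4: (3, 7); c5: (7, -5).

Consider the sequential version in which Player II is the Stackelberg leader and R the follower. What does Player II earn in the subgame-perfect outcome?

Solve by backward induction (Player II leads).
- c1: R compares 1, -2, 10 and picks B; Player II would get -4.
- c2: R compares 2, 8, 4 and picks M; Player II would get 4.
- c3: R compares -1, 8, 0 and picks M; Player II would get 10.
- c4: R compares 1, 9, 3 and picks M; Player II would get 0.
- c5: R compares 4, 0, 7 and picks B; Player II would get -5.
Among -4, 4, 10, 0, -5, the best is 10 at c3. Subgame-perfect outcome: (M, c3) with payoffs (8, 10).

10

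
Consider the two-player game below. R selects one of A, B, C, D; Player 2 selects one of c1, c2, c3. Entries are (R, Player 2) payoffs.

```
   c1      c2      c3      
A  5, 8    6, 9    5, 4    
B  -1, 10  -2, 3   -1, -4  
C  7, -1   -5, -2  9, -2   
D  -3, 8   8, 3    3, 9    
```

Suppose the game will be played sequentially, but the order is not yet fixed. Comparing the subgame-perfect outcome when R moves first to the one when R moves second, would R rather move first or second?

If R leads: Player 2's best replies are A→c2, B→c1, C→c1, D→c3; R's induced payoffs 6, -1, 7, 3; outcome (C, c1), payoffs (7, -1).
If Player 2 leads: R's best replies are c1→C, c2→D, c3→C; Player 2's induced payoffs -1, 3, -2; outcome (D, c2), payoffs (8, 3).
R gets 7 moving first and 8 moving second, so R prefers to move second.

second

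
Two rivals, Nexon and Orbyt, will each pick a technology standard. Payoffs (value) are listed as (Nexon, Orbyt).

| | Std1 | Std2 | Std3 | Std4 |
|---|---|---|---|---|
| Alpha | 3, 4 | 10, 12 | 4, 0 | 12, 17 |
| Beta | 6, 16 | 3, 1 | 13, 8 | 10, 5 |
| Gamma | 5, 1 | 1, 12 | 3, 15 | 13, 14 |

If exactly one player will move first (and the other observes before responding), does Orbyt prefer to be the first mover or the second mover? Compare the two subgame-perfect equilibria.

If Nexon leads: Orbyt's best replies are Alpha→Std4, Beta→Std1, Gamma→Std3; Nexon's induced payoffs 12, 6, 3; outcome (Alpha, Std4), payoffs (12, 17).
If Orbyt leads: Nexon's best replies are Std1→Beta, Std2→Alpha, Std3→Beta, Std4→Gamma; Orbyt's induced payoffs 16, 12, 8, 14; outcome (Beta, Std1), payoffs (6, 16).
Orbyt gets 16 moving first and 17 moving second, so Orbyt prefers to move second.

second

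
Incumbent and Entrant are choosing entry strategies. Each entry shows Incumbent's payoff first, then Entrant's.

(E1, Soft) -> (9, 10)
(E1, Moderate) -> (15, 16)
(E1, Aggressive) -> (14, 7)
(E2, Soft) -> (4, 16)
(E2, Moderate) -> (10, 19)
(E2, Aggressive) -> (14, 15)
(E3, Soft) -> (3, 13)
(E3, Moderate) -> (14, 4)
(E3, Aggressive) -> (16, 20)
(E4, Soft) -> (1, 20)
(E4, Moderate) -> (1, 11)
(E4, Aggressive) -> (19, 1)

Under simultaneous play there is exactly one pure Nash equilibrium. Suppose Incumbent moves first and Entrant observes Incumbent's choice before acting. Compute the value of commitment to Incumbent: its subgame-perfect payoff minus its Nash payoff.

Solve by backward induction (Incumbent leads).
- E1: BR = Moderate, leader payoff 15.
- E2: BR = Moderate, leader payoff 10.
- E3: BR = Aggressive, leader payoff 16.
- E4: BR = Soft, leader payoff 1.
Maximizing over 15, 10, 16, 1, Incumbent chooses E3. Subgame-perfect outcome: (E3, Aggressive) with payoffs (16, 20).
Now find the simultaneous Nash equilibrium.
Incumbent's best replies: Soft→E1; Moderate→E1; Aggressive→E4.
Entrant's best replies: E1→Moderate; E2→Moderate; E3→Aggressive; E4→Soft.
Only (E1, Moderate) has each player best-responding; Nash payoffs (15, 16).
Incumbent's commitment gain: 16 − 15 = 1.

1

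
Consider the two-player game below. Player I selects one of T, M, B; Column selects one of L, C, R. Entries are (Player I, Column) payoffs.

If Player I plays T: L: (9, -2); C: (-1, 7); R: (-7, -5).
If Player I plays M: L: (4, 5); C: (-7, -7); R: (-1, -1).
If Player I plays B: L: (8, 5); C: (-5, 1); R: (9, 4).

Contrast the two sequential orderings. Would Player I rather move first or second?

If Player I leads: Column's best replies are T→C, M→L, B→L; Player I's induced payoffs -1, 4, 8; outcome (B, L), payoffs (8, 5).
If Column leads: Player I's best replies are L→T, C→T, R→B; Column's induced payoffs -2, 7, 4; outcome (T, C), payoffs (-1, 7).
Player I gets 8 moving first and -1 moving second, so Player I prefers to move first.

first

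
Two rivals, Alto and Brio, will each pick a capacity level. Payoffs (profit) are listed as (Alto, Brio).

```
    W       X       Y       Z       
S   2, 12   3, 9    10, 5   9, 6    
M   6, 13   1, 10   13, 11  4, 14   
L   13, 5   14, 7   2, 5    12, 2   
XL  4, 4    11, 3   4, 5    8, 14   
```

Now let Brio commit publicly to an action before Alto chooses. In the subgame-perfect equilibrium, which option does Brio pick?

Y

Alto best-responds to each possible Brio move:
- W: Alto compares 2, 6, 13, 4 and picks L; Brio would get 5.
- X: Alto compares 3, 1, 14, 11 and picks L; Brio would get 7.
- Y: Alto compares 10, 13, 2, 4 and picks M; Brio would get 11.
- Z: Alto compares 9, 4, 12, 8 and picks L; Brio would get 2.
Maximizing over 5, 7, 11, 2, Brio chooses Y. Subgame-perfect outcome: (M, Y) with payoffs (13, 11).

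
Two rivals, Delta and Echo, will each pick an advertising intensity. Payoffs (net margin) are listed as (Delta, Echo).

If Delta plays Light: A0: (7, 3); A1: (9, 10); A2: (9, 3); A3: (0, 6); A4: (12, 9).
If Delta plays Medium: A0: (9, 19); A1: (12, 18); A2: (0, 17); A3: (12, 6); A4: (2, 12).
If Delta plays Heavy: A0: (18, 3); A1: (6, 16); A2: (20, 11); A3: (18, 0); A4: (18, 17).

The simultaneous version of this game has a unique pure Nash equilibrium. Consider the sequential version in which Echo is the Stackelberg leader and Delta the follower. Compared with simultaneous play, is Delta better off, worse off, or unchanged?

worse off

Work backward from Delta's decision.
- A0: Delta compares 7, 9, 18 and picks Heavy; Echo would get 3.
- A1: Delta compares 9, 12, 6 and picks Medium; Echo would get 18.
- A2: Delta compares 9, 0, 20 and picks Heavy; Echo would get 11.
- A3: Delta compares 0, 12, 18 and picks Heavy; Echo would get 0.
- A4: Delta compares 12, 2, 18 and picks Heavy; Echo would get 17.
Echo's induced payoffs are 3, 18, 11, 0, 17, so Echo commits to A1. Subgame-perfect outcome: (Medium, A1) with payoffs (12, 18).
Now find the simultaneous Nash equilibrium.
Delta's best replies: A0→Heavy; A1→Medium; A2→Heavy; A3→Heavy; A4→Heavy.
Echo's best replies: Light→A1; Medium→A0; Heavy→A4.
Only (Heavy, A4) has each player best-responding; Nash payoffs (18, 17).
Delta earns 12 sequentially versus 18 at the Nash outcome: worse off.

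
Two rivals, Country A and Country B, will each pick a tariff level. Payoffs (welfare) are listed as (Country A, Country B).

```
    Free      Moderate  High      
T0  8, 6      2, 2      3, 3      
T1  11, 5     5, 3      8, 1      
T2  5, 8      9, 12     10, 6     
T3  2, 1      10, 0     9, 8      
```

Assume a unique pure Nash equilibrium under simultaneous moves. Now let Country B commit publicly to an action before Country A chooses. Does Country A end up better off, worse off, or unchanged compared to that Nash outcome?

Work backward from Country A's decision.
- Free: Country A compares 8, 11, 5, 2 and picks T1; Country B would get 5.
- Moderate: Country A compares 2, 5, 9, 10 and picks T3; Country B would get 0.
- High: Country A compares 3, 8, 10, 9 and picks T2; Country B would get 6.
Maximizing over 5, 0, 6, Country B chooses High. Subgame-perfect outcome: (T2, High) with payoffs (10, 6).
For the simultaneous game, intersect best replies.
Country A's best replies: Free→T1; Moderate→T3; High→T2.
Country B's best replies: T0→Free; T1→Free; T2→Moderate; T3→High.
The unique mutual best reply is (T1, Free), giving (11, 5).
Country A earns 10 sequentially versus 11 at the Nash outcome: worse off.

worse off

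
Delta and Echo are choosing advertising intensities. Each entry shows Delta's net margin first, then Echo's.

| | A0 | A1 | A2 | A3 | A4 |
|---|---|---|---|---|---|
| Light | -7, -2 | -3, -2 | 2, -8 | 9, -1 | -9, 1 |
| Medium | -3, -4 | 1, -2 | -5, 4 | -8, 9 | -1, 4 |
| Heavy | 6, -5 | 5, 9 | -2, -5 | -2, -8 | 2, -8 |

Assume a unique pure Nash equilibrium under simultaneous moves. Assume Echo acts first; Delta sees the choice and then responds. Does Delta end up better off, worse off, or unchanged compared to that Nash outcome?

Work backward from Delta's decision.
- A0 → Delta plays Heavy (best of -7, -3, 6); Echo gets -5.
- A1 → Delta plays Heavy (best of -3, 1, 5); Echo gets 9.
- A2 → Delta plays Light (best of 2, -5, -2); Echo gets -8.
- A3 → Delta plays Light (best of 9, -8, -2); Echo gets -1.
- A4 → Delta plays Heavy (best of -9, -1, 2); Echo gets -8.
Maximizing over -5, 9, -8, -1, -8, Echo chooses A1. Subgame-perfect outcome: (Heavy, A1) with payoffs (5, 9).
Under simultaneous play:
Delta's best replies: A0→Heavy; A1→Heavy; A2→Light; A3→Light; A4→Heavy.
Echo's best replies: Light→A4; Medium→A3; Heavy→A1.
Only (Heavy, A1) has each player best-responding; Nash payoffs (5, 9).
Delta earns 5 sequentially versus 5 at the Nash outcome: unchanged.

unchanged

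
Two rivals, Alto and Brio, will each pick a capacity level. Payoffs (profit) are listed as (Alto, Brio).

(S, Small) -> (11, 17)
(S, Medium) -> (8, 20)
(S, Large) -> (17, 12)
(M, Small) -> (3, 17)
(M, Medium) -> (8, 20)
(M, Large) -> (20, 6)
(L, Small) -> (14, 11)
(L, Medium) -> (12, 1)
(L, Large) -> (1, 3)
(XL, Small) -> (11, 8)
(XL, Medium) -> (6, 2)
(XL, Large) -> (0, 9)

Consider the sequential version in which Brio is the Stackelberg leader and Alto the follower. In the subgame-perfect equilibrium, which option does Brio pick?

Work backward from Alto's decision.
- Small: BR = L, leader payoff 11.
- Medium: BR = L, leader payoff 1.
- Large: BR = M, leader payoff 6.
Brio's induced payoffs are 11, 1, 6, so Brio commits to Small. Subgame-perfect outcome: (L, Small) with payoffs (14, 11).

Small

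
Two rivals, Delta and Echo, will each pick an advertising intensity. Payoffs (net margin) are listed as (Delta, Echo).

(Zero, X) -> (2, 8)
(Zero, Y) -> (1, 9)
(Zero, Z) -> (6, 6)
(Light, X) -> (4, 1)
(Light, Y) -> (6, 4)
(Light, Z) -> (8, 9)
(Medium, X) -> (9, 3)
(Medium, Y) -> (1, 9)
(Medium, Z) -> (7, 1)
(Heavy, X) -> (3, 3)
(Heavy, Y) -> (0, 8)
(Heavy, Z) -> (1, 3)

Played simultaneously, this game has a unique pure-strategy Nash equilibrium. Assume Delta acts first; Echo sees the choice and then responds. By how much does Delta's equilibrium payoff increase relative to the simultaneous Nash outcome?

0

Echo best-responds to each possible Delta move:
- Zero → Echo plays Y (best of 8, 9, 6); Delta gets 1.
- Light → Echo plays Z (best of 1, 4, 9); Delta gets 8.
- Medium → Echo plays Y (best of 3, 9, 1); Delta gets 1.
- Heavy → Echo plays Y (best of 3, 8, 3); Delta gets 0.
Among 1, 8, 1, 0, the best is 8 at Light. Subgame-perfect outcome: (Light, Z) with payoffs (8, 9).
For the simultaneous game, intersect best replies.
Delta's best replies: X→Medium; Y→Light; Z→Light.
Echo's best replies: Zero→Y; Light→Z; Medium→Y; Heavy→Y.
Only (Light, Z) has each player best-responding; Nash payoffs (8, 9).
Delta's commitment gain: 8 − 8 = 0.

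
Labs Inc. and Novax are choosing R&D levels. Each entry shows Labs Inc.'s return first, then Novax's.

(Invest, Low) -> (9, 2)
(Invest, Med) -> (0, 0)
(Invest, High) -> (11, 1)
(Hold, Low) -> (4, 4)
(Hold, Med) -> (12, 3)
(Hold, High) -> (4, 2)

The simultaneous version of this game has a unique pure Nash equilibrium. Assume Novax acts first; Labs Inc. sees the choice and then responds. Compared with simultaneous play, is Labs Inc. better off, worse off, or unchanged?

better off

Work backward from Labs Inc.'s decision.
- Low → Labs Inc. plays Invest (best of 9, 4); Novax gets 2.
- Med → Labs Inc. plays Hold (best of 0, 12); Novax gets 3.
- High → Labs Inc. plays Invest (best of 11, 4); Novax gets 1.
Maximizing over 2, 3, 1, Novax chooses Med. Subgame-perfect outcome: (Hold, Med) with payoffs (12, 3).
Now find the simultaneous Nash equilibrium.
Labs Inc.'s best replies: Low→Invest; Med→Hold; High→Invest.
Novax's best replies: Invest→Low; Hold→Low.
Only (Invest, Low) has each player best-responding; Nash payoffs (9, 2).
Labs Inc. earns 12 sequentially versus 9 at the Nash outcome: better off.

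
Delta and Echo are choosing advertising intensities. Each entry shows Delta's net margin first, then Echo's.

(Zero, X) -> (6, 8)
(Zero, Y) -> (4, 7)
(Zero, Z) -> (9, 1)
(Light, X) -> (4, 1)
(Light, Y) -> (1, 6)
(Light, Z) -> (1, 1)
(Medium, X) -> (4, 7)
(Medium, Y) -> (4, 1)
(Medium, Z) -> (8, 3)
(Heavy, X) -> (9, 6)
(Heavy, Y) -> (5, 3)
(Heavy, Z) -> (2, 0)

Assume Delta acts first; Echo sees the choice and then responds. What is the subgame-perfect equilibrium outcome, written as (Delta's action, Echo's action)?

Work backward from Echo's decision.
- Zero: BR = X, leader payoff 6.
- Light: BR = Y, leader payoff 1.
- Medium: BR = X, leader payoff 4.
- Heavy: BR = X, leader payoff 9.
Maximizing over 6, 1, 4, 9, Delta chooses Heavy. Subgame-perfect outcome: (Heavy, X) with payoffs (9, 6).

(Heavy, X)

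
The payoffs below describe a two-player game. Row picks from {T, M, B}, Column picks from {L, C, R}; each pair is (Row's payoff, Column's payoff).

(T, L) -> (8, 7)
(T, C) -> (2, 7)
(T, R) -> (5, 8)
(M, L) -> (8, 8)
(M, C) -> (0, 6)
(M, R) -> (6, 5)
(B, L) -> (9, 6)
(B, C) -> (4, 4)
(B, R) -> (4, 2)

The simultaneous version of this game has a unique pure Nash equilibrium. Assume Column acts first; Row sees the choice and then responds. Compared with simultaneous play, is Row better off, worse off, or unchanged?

Backward induction with Column moving first.
- L: BR = B, leader payoff 6.
- C: BR = B, leader payoff 4.
- R: BR = M, leader payoff 5.
Column's induced payoffs are 6, 4, 5, so Column commits to L. Subgame-perfect outcome: (B, L) with payoffs (9, 6).
Under simultaneous play:
Row's best replies: L→B; C→B; R→M.
Column's best replies: T→R; M→L; B→L.
The unique mutual best reply is (B, L), giving (9, 6).
Row earns 9 sequentially versus 9 at the Nash outcome: unchanged.

unchanged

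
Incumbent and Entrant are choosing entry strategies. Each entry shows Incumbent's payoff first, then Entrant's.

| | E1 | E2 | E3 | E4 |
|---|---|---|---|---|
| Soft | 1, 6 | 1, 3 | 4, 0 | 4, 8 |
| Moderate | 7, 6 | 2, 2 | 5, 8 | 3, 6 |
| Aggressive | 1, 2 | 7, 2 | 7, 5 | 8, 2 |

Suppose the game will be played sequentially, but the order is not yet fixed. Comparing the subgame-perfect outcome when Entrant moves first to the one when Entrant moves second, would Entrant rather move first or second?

first

If Incumbent leads: Entrant's best replies are Soft→E4, Moderate→E3, Aggressive→E3; Incumbent's induced payoffs 4, 5, 7; outcome (Aggressive, E3), payoffs (7, 5).
If Entrant leads: Incumbent's best replies are E1→Moderate, E2→Aggressive, E3→Aggressive, E4→Aggressive; Entrant's induced payoffs 6, 2, 5, 2; outcome (Moderate, E1), payoffs (7, 6).
Entrant gets 6 moving first and 5 moving second, so Entrant prefers to move first.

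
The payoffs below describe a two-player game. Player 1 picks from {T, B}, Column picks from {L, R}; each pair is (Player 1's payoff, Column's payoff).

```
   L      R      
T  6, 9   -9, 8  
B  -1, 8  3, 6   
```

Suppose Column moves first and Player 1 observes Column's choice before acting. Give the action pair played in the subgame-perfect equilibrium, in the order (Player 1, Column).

(T, L)

Backward induction with Column moving first.
- L: BR = T, leader payoff 9.
- R: BR = B, leader payoff 6.
Maximizing over 9, 6, Column chooses L. Subgame-perfect outcome: (T, L) with payoffs (6, 9).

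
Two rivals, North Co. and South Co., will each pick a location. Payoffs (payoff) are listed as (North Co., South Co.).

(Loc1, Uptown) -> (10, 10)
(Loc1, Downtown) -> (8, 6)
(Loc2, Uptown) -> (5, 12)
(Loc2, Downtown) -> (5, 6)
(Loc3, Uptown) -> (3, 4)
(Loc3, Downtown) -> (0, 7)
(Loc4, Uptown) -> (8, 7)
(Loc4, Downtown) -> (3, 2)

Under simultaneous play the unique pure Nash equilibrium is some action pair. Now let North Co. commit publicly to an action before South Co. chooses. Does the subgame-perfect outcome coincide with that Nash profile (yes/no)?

Backward induction with North Co. moving first.
- Loc1 → South Co. plays Uptown (best of 10, 6); North Co. gets 10.
- Loc2 → South Co. plays Uptown (best of 12, 6); North Co. gets 5.
- Loc3 → South Co. plays Downtown (best of 4, 7); North Co. gets 0.
- Loc4 → South Co. plays Uptown (best of 7, 2); North Co. gets 8.
Among 10, 5, 0, 8, the best is 10 at Loc1. Subgame-perfect outcome: (Loc1, Uptown) with payoffs (10, 10).
For the simultaneous game, intersect best replies.
North Co.'s best replies: Uptown→Loc1; Downtown→Loc1.
South Co.'s best replies: Loc1→Uptown; Loc2→Uptown; Loc3→Downtown; Loc4→Uptown.
Only (Loc1, Uptown) has each player best-responding; Nash payoffs (10, 10).
Sequential outcome (Loc1, Uptown) coincides with the Nash profile (Loc1, Uptown).

yes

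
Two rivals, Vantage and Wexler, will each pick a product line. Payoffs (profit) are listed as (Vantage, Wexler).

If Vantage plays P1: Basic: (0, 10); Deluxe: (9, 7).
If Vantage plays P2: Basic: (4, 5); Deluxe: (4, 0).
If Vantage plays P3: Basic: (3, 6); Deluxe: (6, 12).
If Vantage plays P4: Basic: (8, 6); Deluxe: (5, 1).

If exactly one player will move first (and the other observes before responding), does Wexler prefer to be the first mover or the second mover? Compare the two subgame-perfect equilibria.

If Vantage leads: Wexler's best replies are P1→Basic, P2→Basic, P3→Deluxe, P4→Basic; Vantage's induced payoffs 0, 4, 6, 8; outcome (P4, Basic), payoffs (8, 6).
If Wexler leads: Vantage's best replies are Basic→P4, Deluxe→P1; Wexler's induced payoffs 6, 7; outcome (P1, Deluxe), payoffs (9, 7).
Wexler gets 7 moving first and 6 moving second, so Wexler prefers to move first.

first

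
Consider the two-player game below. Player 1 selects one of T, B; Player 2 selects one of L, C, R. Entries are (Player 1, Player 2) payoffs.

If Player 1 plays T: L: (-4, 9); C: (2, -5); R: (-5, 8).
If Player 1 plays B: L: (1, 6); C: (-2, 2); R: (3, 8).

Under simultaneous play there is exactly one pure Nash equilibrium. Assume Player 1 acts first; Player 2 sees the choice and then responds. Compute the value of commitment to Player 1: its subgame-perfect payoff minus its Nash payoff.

Backward induction with Player 1 moving first.
- T: BR = L, leader payoff -4.
- B: BR = R, leader payoff 3.
Among -4, 3, the best is 3 at B. Subgame-perfect outcome: (B, R) with payoffs (3, 8).
Under simultaneous play:
Player 1's best replies: L→B; C→T; R→B.
Player 2's best replies: T→L; B→R.
Only (B, R) has each player best-responding; Nash payoffs (3, 8).
Player 1's commitment gain: 3 − 3 = 0.

0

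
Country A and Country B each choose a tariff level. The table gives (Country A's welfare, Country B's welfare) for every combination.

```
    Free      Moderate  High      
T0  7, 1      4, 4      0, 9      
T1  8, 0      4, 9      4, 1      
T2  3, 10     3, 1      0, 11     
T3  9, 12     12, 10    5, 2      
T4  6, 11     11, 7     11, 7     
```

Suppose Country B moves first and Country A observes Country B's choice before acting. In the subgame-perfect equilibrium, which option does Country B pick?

Free

Backward induction with Country B moving first.
- Free: Country A compares 7, 8, 3, 9, 6 and picks T3; Country B would get 12.
- Moderate: Country A compares 4, 4, 3, 12, 11 and picks T3; Country B would get 10.
- High: Country A compares 0, 4, 0, 5, 11 and picks T4; Country B would get 7.
Among 12, 10, 7, the best is 12 at Free. Subgame-perfect outcome: (T3, Free) with payoffs (9, 12).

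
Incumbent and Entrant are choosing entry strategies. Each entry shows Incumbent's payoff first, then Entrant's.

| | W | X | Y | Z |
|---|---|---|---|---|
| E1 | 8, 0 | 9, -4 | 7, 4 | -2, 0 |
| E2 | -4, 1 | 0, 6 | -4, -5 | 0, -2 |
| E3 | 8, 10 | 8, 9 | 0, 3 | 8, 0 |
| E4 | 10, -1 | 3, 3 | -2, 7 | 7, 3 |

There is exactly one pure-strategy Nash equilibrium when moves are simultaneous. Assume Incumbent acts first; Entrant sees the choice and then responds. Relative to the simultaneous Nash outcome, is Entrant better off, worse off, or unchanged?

Backward induction with Incumbent moving first.
- E1: Entrant compares 0, -4, 4, 0 and picks Y; Incumbent would get 7.
- E2: Entrant compares 1, 6, -5, -2 and picks X; Incumbent would get 0.
- E3: Entrant compares 10, 9, 3, 0 and picks W; Incumbent would get 8.
- E4: Entrant compares -1, 3, 7, 3 and picks Y; Incumbent would get -2.
Among 7, 0, 8, -2, the best is 8 at E3. Subgame-perfect outcome: (E3, W) with payoffs (8, 10).
Now find the simultaneous Nash equilibrium.
Incumbent's best replies: W→E4; X→E1; Y→E1; Z→E3.
Entrant's best replies: E1→Y; E2→X; E3→W; E4→Y.
Only (E1, Y) has each player best-responding; Nash payoffs (7, 4).
Entrant earns 10 sequentially versus 4 at the Nash outcome: better off.

better off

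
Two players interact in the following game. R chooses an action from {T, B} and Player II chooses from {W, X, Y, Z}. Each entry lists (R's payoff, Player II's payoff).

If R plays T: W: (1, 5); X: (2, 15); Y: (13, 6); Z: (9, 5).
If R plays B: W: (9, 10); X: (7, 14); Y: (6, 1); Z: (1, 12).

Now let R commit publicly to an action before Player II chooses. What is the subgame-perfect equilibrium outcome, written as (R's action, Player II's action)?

(B, X)

Backward induction with R moving first.
- T → Player II plays X (best of 5, 15, 6, 5); R gets 2.
- B → Player II plays X (best of 10, 14, 1, 12); R gets 7.
Among 2, 7, the best is 7 at B. Subgame-perfect outcome: (B, X) with payoffs (7, 14).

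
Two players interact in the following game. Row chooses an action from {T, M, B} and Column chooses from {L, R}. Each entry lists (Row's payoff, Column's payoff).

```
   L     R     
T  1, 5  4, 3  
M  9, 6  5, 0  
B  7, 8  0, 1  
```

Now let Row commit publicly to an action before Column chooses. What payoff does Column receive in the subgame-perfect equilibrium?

Work backward from Column's decision.
- T: BR = L, leader payoff 1.
- M: BR = L, leader payoff 9.
- B: BR = L, leader payoff 7.
Maximizing over 1, 9, 7, Row chooses M. Subgame-perfect outcome: (M, L) with payoffs (9, 6).

6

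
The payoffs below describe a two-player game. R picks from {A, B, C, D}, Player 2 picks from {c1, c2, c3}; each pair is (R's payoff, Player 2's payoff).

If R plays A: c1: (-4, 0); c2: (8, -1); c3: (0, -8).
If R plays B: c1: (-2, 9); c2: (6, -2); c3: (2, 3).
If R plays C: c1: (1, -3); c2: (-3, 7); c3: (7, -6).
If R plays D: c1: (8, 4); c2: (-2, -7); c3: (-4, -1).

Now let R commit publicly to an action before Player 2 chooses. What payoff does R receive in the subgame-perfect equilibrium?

8

Work backward from Player 2's decision.
- A → Player 2 plays c1 (best of 0, -1, -8); R gets -4.
- B → Player 2 plays c1 (best of 9, -2, 3); R gets -2.
- C → Player 2 plays c2 (best of -3, 7, -6); R gets -3.
- D → Player 2 plays c1 (best of 4, -7, -1); R gets 8.
R's induced payoffs are -4, -2, -3, 8, so R commits to D. Subgame-perfect outcome: (D, c1) with payoffs (8, 4).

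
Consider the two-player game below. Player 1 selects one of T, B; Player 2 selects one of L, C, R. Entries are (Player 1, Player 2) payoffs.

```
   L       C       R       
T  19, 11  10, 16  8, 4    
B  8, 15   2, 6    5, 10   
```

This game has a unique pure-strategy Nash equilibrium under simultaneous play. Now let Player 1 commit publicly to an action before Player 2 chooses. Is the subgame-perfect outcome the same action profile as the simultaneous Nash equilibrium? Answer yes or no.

yes

Backward induction with Player 1 moving first.
- T: Player 2 compares 11, 16, 4 and picks C; Player 1 would get 10.
- B: Player 2 compares 15, 6, 10 and picks L; Player 1 would get 8.
Maximizing over 10, 8, Player 1 chooses T. Subgame-perfect outcome: (T, C) with payoffs (10, 16).
For the simultaneous game, intersect best replies.
Player 1's best replies: L→T; C→T; R→T.
Player 2's best replies: T→C; B→L.
Only (T, C) has each player best-responding; Nash payoffs (10, 16).
Sequential outcome (T, C) coincides with the Nash profile (T, C).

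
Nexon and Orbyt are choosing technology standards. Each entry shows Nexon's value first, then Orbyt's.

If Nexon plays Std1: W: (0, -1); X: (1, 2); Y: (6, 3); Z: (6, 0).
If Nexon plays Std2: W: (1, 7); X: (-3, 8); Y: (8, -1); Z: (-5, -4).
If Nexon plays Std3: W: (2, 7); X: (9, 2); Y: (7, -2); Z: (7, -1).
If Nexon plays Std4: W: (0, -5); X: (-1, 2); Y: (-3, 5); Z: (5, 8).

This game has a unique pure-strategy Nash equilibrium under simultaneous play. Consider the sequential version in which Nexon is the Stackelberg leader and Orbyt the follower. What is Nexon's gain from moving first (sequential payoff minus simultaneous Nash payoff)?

Solve by backward induction (Nexon leads).
- Std1 → Orbyt plays Y (best of -1, 2, 3, 0); Nexon gets 6.
- Std2 → Orbyt plays X (best of 7, 8, -1, -4); Nexon gets -3.
- Std3 → Orbyt plays W (best of 7, 2, -2, -1); Nexon gets 2.
- Std4 → Orbyt plays Z (best of -5, 2, 5, 8); Nexon gets 5.
Among 6, -3, 2, 5, the best is 6 at Std1. Subgame-perfect outcome: (Std1, Y) with payoffs (6, 3).
Under simultaneous play:
Nexon's best replies: W→Std3; X→Std3; Y→Std2; Z→Std3.
Orbyt's best replies: Std1→Y; Std2→X; Std3→W; Std4→Z.
The unique mutual best reply is (Std3, W), giving (2, 7).
Nexon's commitment gain: 6 − 2 = 4.

4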